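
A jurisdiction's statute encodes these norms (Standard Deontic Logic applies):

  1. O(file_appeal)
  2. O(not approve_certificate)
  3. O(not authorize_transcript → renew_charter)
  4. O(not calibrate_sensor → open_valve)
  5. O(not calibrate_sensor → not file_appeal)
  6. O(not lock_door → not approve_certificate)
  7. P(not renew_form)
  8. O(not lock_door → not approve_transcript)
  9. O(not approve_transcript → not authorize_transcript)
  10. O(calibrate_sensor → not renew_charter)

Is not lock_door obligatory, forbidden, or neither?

Premise 1 gives O(file_appeal).
Premise 5, O(not calibrate_sensor → not file_appeal), contraposes to O(file_appeal → calibrate_sensor); with O(file_appeal) we get O(calibrate_sensor).
From O(calibrate_sensor) and premise 10, O(calibrate_sensor → not renew_charter), we obtain O(not renew_charter).
The contrapositive of premise 3 (O(not authorize_transcript → renew_charter)) is O(not renew_charter → authorize_transcript), and O(not renew_charter) is already established, so O(authorize_transcript).
Premise 9 is O(not approve_transcript → not authorize_transcript); contrapositively O(authorize_transcript → approve_transcript). Since O(authorize_transcript) holds, K gives O(approve_transcript).
Premise 8, O(not lock_door → not approve_transcript), contraposes to O(approve_transcript → lock_door); with O(approve_transcript) we get O(lock_door).
Premises 2, 4, 6, 7 do not contribute to this derivation.
Thus O(lock_door), which is F(not lock_door): not lock_door is forbidden.

Forbidden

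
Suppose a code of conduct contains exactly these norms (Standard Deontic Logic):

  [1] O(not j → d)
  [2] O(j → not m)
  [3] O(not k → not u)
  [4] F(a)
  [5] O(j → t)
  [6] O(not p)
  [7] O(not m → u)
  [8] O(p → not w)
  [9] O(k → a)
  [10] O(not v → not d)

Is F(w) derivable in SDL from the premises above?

No

Premise 8 is O(p → not w), but O(p) is not derivable from the premises, so it does not yield O(not w).
No other premise forces O(not w). An ideal world satisfying every premise can still have w true, so F(w) is not derivable.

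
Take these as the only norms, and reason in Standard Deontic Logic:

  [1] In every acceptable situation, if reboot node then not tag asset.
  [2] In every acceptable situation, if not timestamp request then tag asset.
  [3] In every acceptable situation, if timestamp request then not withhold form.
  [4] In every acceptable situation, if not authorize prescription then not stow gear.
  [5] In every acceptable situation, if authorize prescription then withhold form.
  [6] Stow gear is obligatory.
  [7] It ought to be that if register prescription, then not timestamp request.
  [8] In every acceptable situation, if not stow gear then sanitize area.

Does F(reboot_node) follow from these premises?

From premise 6 we have O(stow_gear).
The contrapositive of premise 4 (O(¬authorize_prescription → ¬stow_gear)) is O(stow_gear → authorize_prescription), and O(stow_gear) is already established, so O(authorize_prescription).
Applying K to premise 5 (O(authorize_prescription → withhold_form)) and O(authorize_prescription) yields O(withhold_form).
Premise 3, O(timestamp_request → ¬withhold_form), contraposes to O(withhold_form → ¬timestamp_request); with O(withhold_form) we get O(¬timestamp_request).
Premise 2 is O(¬timestamp_request → tag_asset); since O(¬timestamp_request), deontic closure gives O(tag_asset).
Premise 1, O(reboot_node → ¬tag_asset), contraposes to O(tag_asset → ¬reboot_node); with O(tag_asset) we get O(¬reboot_node).
Premises 7, 8 do not contribute to this derivation.
So O(¬reboot_node) holds, i.e. F(reboot_node). The claim follows.

Yes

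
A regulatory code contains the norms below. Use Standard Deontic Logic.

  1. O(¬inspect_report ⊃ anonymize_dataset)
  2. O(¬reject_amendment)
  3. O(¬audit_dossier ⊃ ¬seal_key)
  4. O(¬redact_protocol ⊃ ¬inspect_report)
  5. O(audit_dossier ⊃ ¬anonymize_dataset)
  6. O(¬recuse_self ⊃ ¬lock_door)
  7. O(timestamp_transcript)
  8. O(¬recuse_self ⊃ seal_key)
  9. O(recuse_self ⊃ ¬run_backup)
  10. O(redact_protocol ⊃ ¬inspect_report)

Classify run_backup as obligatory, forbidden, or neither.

Forbidden

By case analysis on redact_protocol: premise 10 gives O(redact_protocol ⊃ ¬inspect_report) and premise 4 gives O(¬redact_protocol ⊃ ¬inspect_report), so O(¬inspect_report) either way.
From O(¬inspect_report) and premise 1, O(¬inspect_report ⊃ anonymize_dataset), we obtain O(anonymize_dataset).
The contrapositive of premise 5 (O(audit_dossier ⊃ ¬anonymize_dataset)) is O(anonymize_dataset ⊃ ¬audit_dossier), and O(anonymize_dataset) is already established, so O(¬audit_dossier).
From O(¬audit_dossier) and premise 3, O(¬audit_dossier ⊃ ¬seal_key), we obtain O(¬seal_key).
The contrapositive of premise 8 (O(¬recuse_self ⊃ seal_key)) is O(¬seal_key ⊃ recuse_self), and O(¬seal_key) is already established, so O(recuse_self).
From O(recuse_self) and premise 9, O(recuse_self ⊃ ¬run_backup), we obtain O(¬run_backup).
Premises 2, 6, 7 do not contribute to this derivation.
Thus O(¬run_backup), which is F(run_backup): run_backup is forbidden.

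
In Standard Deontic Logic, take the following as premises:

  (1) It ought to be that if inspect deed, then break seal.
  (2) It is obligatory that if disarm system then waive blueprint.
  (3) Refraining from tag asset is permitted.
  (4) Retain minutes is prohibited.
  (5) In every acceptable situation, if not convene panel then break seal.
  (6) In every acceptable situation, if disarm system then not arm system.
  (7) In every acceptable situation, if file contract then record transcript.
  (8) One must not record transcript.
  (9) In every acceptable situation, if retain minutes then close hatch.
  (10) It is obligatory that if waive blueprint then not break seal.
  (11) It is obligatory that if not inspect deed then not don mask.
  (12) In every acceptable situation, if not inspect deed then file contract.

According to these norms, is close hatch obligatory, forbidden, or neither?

Neither

Premise 9 is O(retain_minutes → close_hatch), but O(retain_minutes) is not derivable from the premises, so it does not yield O(close_hatch).
No premise or chain of K-axiom applications forces O(close_hatch), and none forces O(¬close_hatch). So close_hatch is neither obligatory nor forbidden under these norms.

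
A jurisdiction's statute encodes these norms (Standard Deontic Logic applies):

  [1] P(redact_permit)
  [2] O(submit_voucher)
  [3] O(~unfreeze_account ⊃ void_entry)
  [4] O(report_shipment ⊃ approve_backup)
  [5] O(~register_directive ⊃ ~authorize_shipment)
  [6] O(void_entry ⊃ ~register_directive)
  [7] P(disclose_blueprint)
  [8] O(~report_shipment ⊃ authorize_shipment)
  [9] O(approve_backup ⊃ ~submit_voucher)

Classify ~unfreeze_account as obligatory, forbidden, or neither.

Forbidden

From premise 2 we have O(submit_voucher).
Premise 9 is O(approve_backup ⊃ ~submit_voucher); contrapositively O(submit_voucher ⊃ ~approve_backup). Since O(submit_voucher) holds, K gives O(~approve_backup).
Premise 4, O(report_shipment ⊃ approve_backup), contraposes to O(~approve_backup ⊃ ~report_shipment); with O(~approve_backup) we get O(~report_shipment).
Premise 8 is O(~report_shipment ⊃ authorize_shipment); since O(~report_shipment), deontic closure gives O(authorize_shipment).
Premise 5 is O(~register_directive ⊃ ~authorize_shipment); contrapositively O(authorize_shipment ⊃ register_directive). Since O(authorize_shipment) holds, K gives O(register_directive).
The contrapositive of premise 6 (O(void_entry ⊃ ~register_directive)) is O(register_directive ⊃ ~void_entry), and O(register_directive) is already established, so O(~void_entry).
Premise 3 is O(~unfreeze_account ⊃ void_entry); contrapositively O(~void_entry ⊃ unfreeze_account). Since O(~void_entry) holds, K gives O(unfreeze_account).
Premises 1, 7 do not contribute to this derivation.
Thus O(unfreeze_account), which is F(~unfreeze_account): ~unfreeze_account is forbidden.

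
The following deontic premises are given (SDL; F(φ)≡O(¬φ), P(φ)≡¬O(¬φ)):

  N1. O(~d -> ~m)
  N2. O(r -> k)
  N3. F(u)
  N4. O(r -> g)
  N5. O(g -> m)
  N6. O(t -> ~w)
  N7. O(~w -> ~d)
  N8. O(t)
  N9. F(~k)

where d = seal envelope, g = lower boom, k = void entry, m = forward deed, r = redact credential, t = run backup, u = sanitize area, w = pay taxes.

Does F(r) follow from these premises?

Premise 8 states O(t) outright.
Premise 6 is O(t -> ~w); since O(t), deontic closure gives O(~w).
Applying K to premise 7 (O(~w -> ~d)) and O(~w) yields O(~d).
Applying K to premise 1 (O(~d -> ~m)) and O(~d) yields O(~m).
Premise 5, O(g -> m), contraposes to O(~m -> ~g); with O(~m) we get O(~g).
Premise 4, O(r -> g), contraposes to O(~g -> ~r); with O(~g) we get O(~r).
Premises 2, 3, 9 do not contribute to this derivation.
So O(~r) holds, i.e. F(r). The claim follows.

Yes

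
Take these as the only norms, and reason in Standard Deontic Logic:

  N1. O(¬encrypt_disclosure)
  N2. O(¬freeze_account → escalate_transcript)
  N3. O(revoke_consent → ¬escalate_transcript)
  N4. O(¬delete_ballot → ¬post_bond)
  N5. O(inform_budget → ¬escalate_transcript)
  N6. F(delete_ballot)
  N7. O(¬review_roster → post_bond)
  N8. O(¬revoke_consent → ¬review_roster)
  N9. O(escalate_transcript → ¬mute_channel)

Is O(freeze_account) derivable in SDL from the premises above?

Premise 6 is F(delete_ballot), i.e. O(¬delete_ballot).
Premise 4 is O(¬delete_ballot → ¬post_bond); since O(¬delete_ballot), deontic closure gives O(¬post_bond).
Premise 7 is O(¬review_roster → post_bond); contrapositively O(¬post_bond → review_roster). Since O(¬post_bond) holds, K gives O(review_roster).
The contrapositive of premise 8 (O(¬revoke_consent → ¬review_roster)) is O(review_roster → revoke_consent), and O(review_roster) is already established, so O(revoke_consent).
With premise 3, O(revoke_consent → ¬escalate_transcript), the K-axiom yields O(¬escalate_transcript).
Premise 2, O(¬freeze_account → escalate_transcript), contraposes to O(¬escalate_transcript → freeze_account); with O(¬escalate_transcript) we get O(freeze_account).
Premises 1, 5, 9 do not contribute to this derivation.
So O(freeze_account) follows.

Yes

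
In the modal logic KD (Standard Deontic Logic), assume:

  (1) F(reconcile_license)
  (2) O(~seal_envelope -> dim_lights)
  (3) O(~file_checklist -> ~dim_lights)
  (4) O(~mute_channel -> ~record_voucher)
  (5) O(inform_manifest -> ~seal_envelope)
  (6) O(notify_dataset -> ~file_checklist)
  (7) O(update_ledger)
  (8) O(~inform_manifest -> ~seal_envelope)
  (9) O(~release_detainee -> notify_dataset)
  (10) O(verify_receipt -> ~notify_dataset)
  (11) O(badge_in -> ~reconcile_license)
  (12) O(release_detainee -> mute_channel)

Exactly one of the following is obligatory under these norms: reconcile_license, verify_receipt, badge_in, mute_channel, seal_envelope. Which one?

mute_channel

By case analysis on ~inform_manifest: premise 8 gives O(~inform_manifest -> ~seal_envelope) and premise 5 gives O(inform_manifest -> ~seal_envelope), so O(~seal_envelope) either way.
With premise 2, O(~seal_envelope -> dim_lights), the K-axiom yields O(dim_lights).
The contrapositive of premise 3 (O(~file_checklist -> ~dim_lights)) is O(dim_lights -> file_checklist), and O(dim_lights) is already established, so O(file_checklist).
The contrapositive of premise 6 (O(notify_dataset -> ~file_checklist)) is O(file_checklist -> ~notify_dataset), and O(file_checklist) is already established, so O(~notify_dataset).
Premise 9 is O(~release_detainee -> notify_dataset); contrapositively O(~notify_dataset -> release_detainee). Since O(~notify_dataset) holds, K gives O(release_detainee).
Premise 12 is O(release_detainee -> mute_channel); since O(release_detainee), deontic closure gives O(mute_channel).
So O(mute_channel) holds — mute_channel is obligatory. None of the other listed options is made obligatory by any chain of premises.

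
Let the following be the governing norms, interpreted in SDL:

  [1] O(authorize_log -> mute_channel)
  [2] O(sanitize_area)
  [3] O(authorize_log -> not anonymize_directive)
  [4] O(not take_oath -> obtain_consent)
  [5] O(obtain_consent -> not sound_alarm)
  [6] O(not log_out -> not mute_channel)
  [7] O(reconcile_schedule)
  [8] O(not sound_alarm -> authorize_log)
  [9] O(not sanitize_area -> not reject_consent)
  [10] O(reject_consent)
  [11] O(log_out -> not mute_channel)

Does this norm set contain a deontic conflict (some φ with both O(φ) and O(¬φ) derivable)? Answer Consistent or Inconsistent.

Premise 9 is O(not sanitize_area -> not reject_consent), but O(not sanitize_area) is not derivable from the premises, so it does not yield O(not reject_consent).
So O(not reject_consent) is not derivable, and the apparent clash with O(reject_consent) does not arise.
A world satisfying every obligation exists (e.g. anonymize_directive=false, authorize_log=false, log_out=false, mute_channel=false, obtain_consent=false, reconcile_schedule=true, reject_consent=true, sanitize_area=true, sound_alarm=true, take_oath=true); no atom is both obligatory and forbidden, so the set is consistent.

Consistent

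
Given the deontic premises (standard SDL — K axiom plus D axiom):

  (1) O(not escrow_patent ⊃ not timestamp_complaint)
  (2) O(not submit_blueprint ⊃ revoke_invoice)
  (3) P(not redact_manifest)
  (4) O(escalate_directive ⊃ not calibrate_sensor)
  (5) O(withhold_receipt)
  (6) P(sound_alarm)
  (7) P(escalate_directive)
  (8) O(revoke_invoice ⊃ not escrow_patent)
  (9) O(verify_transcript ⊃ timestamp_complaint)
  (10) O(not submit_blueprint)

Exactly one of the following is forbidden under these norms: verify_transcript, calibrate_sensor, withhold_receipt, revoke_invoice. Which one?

verify_transcript

Premise 10 gives O(not submit_blueprint).
Premise 2 is O(not submit_blueprint ⊃ revoke_invoice); since O(not submit_blueprint), deontic closure gives O(revoke_invoice).
Premise 8 is O(revoke_invoice ⊃ not escrow_patent); since O(revoke_invoice), deontic closure gives O(not escrow_patent).
Premise 1 is O(not escrow_patent ⊃ not timestamp_complaint); since O(not escrow_patent), deontic closure gives O(not timestamp_complaint).
The contrapositive of premise 9 (O(verify_transcript ⊃ timestamp_complaint)) is O(not timestamp_complaint ⊃ not verify_transcript), and O(not timestamp_complaint) is already established, so O(not verify_transcript).
So O(not verify_transcript) holds, i.e. verify_transcript is forbidden. None of the other listed options is forbidden under the premises.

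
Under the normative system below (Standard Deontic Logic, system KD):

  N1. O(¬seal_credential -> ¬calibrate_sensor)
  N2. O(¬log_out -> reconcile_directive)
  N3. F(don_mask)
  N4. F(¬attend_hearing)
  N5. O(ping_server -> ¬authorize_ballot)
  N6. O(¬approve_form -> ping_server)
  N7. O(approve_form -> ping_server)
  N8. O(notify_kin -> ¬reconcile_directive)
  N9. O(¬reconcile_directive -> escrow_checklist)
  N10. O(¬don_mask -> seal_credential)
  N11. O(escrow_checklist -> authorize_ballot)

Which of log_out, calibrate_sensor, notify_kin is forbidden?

notify_kin

By case analysis on ¬approve_form: premise 6 gives O(¬approve_form -> ping_server) and premise 7 gives O(approve_form -> ping_server), so O(ping_server) either way.
With premise 5, O(ping_server -> ¬authorize_ballot), the K-axiom yields O(¬authorize_ballot).
Premise 11, O(escrow_checklist -> authorize_ballot), contraposes to O(¬authorize_ballot -> ¬escrow_checklist); with O(¬authorize_ballot) we get O(¬escrow_checklist).
Premise 9 is O(¬reconcile_directive -> escrow_checklist); contrapositively O(¬escrow_checklist -> reconcile_directive). Since O(¬escrow_checklist) holds, K gives O(reconcile_directive).
Premise 8 is O(notify_kin -> ¬reconcile_directive); contrapositively O(reconcile_directive -> ¬notify_kin). Since O(reconcile_directive) holds, K gives O(¬notify_kin).
So O(¬notify_kin) holds, i.e. notify_kin is forbidden. None of the other listed options is forbidden under the premises.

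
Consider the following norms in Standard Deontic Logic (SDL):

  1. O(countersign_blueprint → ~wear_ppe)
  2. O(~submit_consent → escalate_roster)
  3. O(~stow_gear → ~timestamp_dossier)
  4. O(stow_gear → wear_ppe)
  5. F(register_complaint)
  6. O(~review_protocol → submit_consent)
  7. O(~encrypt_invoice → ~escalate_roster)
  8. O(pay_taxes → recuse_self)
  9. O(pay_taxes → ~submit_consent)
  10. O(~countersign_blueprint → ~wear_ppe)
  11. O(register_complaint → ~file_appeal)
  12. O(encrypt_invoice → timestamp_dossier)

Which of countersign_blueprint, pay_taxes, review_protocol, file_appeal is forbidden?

pay_taxes

Premises 1 and 10 cover both cases: O(countersign_blueprint → ~wear_ppe) and O(~countersign_blueprint → ~wear_ppe). Since countersign_blueprint ∨ ~countersign_blueprint is a tautology, O(~wear_ppe) follows.
Premise 4, O(stow_gear → wear_ppe), contraposes to O(~wear_ppe → ~stow_gear); with O(~wear_ppe) we get O(~stow_gear).
Applying K to premise 3 (O(~stow_gear → ~timestamp_dossier)) and O(~stow_gear) yields O(~timestamp_dossier).
Premise 12 is O(encrypt_invoice → timestamp_dossier); contrapositively O(~timestamp_dossier → ~encrypt_invoice). Since O(~timestamp_dossier) holds, K gives O(~encrypt_invoice).
With premise 7, O(~encrypt_invoice → ~escalate_roster), the K-axiom yields O(~escalate_roster).
Premise 2 is O(~submit_consent → escalate_roster); contrapositively O(~escalate_roster → submit_consent). Since O(~escalate_roster) holds, K gives O(submit_consent).
The contrapositive of premise 9 (O(pay_taxes → ~submit_consent)) is O(submit_consent → ~pay_taxes), and O(submit_consent) is already established, so O(~pay_taxes).
So O(~pay_taxes) holds, i.e. pay_taxes is forbidden. None of the other listed options is forbidden under the premises.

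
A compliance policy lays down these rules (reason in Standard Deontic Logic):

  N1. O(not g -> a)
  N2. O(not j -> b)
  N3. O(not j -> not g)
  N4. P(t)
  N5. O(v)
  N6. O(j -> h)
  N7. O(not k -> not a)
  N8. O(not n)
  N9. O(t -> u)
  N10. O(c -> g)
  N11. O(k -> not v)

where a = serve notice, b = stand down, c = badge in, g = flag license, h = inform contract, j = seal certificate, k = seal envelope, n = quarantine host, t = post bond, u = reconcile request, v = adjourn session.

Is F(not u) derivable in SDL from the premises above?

Premise 9 is O(t -> u), but O(t) is not derivable from the premises (the permission P(t) asserts only not O(not t), not O(t)), so it does not yield O(u).
No other premise forces O(u). An ideal world satisfying every premise can still have not u true, so F(not u) is not derivable.

No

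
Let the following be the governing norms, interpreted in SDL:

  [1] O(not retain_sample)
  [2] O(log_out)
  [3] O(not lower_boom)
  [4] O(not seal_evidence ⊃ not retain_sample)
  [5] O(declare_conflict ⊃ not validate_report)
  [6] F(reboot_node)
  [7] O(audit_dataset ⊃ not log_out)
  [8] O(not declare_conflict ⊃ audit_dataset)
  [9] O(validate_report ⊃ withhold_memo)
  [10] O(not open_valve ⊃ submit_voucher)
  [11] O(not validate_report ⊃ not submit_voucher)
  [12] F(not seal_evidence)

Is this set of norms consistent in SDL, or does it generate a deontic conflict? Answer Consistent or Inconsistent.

Consistent

Premise 4 is O(not seal_evidence ⊃ not retain_sample); even if O(not retain_sample) held, inferring O(not seal_evidence) would be affirming the consequent — invalid.
So O(not seal_evidence) is not derivable, and the apparent clash with O(seal_evidence) does not arise.
A world satisfying every obligation exists (e.g. audit_dataset=false, declare_conflict=true, log_out=true, lower_boom=false, open_valve=true, reboot_node=false, retain_sample=false, seal_evidence=true, submit_voucher=false, validate_report=false, withhold_memo=false); no atom is both obligatory and forbidden, so the set is consistent.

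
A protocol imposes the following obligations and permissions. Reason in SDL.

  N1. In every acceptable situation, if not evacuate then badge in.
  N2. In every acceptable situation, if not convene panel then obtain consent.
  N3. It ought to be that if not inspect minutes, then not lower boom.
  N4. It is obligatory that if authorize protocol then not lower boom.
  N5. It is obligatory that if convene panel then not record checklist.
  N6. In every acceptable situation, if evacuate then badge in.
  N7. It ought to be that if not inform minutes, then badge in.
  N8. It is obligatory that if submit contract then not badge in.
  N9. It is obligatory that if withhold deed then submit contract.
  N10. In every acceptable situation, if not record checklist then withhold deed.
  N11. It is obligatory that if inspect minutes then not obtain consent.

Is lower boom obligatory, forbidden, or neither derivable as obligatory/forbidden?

Forbidden

Premises 6 and 1 are O(evacuate → badge_in) and O(¬evacuate → badge_in); every ideal world satisfies evacuate or ¬evacuate, so in either case badge_in holds — hence O(badge_in).
Premise 8 is O(submit_contract → ¬badge_in); contrapositively O(badge_in → ¬submit_contract). Since O(badge_in) holds, K gives O(¬submit_contract).
Premise 9 is O(withhold_deed → submit_contract); contrapositively O(¬submit_contract → ¬withhold_deed). Since O(¬submit_contract) holds, K gives O(¬withhold_deed).
The contrapositive of premise 10 (O(¬record_checklist → withhold_deed)) is O(¬withhold_deed → record_checklist), and O(¬withhold_deed) is already established, so O(record_checklist).
Premise 5 is O(convene_panel → ¬record_checklist); contrapositively O(record_checklist → ¬convene_panel). Since O(record_checklist) holds, K gives O(¬convene_panel).
Premise 2 is O(¬convene_panel → obtain_consent); since O(¬convene_panel), deontic closure gives O(obtain_consent).
Premise 11, O(inspect_minutes → ¬obtain_consent), contraposes to O(obtain_consent → ¬inspect_minutes); with O(obtain_consent) we get O(¬inspect_minutes).
From O(¬inspect_minutes) and premise 3, O(¬inspect_minutes → ¬lower_boom), we obtain O(¬lower_boom).
Premises 4, 7 do not contribute to this derivation.
Thus O(¬lower_boom), which is F(lower_boom): lower_boom is forbidden.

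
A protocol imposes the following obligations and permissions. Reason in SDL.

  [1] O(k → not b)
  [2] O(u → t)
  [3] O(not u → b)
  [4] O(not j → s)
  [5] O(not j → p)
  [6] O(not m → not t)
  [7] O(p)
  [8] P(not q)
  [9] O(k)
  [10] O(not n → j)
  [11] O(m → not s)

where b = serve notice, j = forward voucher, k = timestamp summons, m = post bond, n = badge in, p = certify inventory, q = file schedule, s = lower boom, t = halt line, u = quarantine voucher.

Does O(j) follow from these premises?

Yes

Premise 9 gives O(k).
Premise 1 is O(k → not b); since O(k), deontic closure gives O(not b).
Premise 3 is O(not u → b); contrapositively O(not b → u). Since O(not b) holds, K gives O(u).
From O(u) and premise 2, O(u → t), we obtain O(t).
Premise 6 is O(not m → not t); contrapositively O(t → m). Since O(t) holds, K gives O(m).
With premise 11, O(m → not s), the K-axiom yields O(not s).
Premise 4, O(not j → s), contraposes to O(not s → j); with O(not s) we get O(j).
Premises 5, 7, 8, 10 do not contribute to this derivation.
So O(j) follows.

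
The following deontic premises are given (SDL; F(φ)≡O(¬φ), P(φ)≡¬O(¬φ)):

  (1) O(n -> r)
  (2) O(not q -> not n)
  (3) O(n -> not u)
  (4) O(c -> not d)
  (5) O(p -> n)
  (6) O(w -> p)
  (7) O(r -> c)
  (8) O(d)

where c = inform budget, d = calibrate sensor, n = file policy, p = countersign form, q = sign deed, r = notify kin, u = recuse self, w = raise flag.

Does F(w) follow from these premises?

Premise 8 states O(d) outright.
The contrapositive of premise 4 (O(c -> not d)) is O(d -> not c), and O(d) is already established, so O(not c).
Premise 7 is O(r -> c); contrapositively O(not c -> not r). Since O(not c) holds, K gives O(not r).
The contrapositive of premise 1 (O(n -> r)) is O(not r -> not n), and O(not r) is already established, so O(not n).
Premise 5 is O(p -> n); contrapositively O(not n -> not p). Since O(not n) holds, K gives O(not p).
Premise 6, O(w -> p), contraposes to O(not p -> not w); with O(not p) we get O(not w).
Premises 2, 3 do not contribute to this derivation.
So O(not w) holds, i.e. F(w). The claim follows.

Yes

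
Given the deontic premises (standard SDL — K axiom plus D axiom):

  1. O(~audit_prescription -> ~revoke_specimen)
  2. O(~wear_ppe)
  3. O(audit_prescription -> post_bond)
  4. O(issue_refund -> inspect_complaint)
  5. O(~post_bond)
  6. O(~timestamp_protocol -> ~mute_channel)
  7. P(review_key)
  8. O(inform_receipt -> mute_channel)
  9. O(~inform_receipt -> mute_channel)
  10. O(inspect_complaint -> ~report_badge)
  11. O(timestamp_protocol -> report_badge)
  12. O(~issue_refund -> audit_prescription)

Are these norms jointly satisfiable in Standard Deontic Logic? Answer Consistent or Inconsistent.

Inconsistent

Premises 9 and 8 cover both cases: O(~inform_receipt -> mute_channel) and O(inform_receipt -> mute_channel). Since ~inform_receipt ∨ inform_receipt is a tautology, O(mute_channel) follows.
The contrapositive of premise 6 (O(~timestamp_protocol -> ~mute_channel)) is O(mute_channel -> timestamp_protocol), and O(mute_channel) is already established, so O(timestamp_protocol).
Applying K to premise 11 (O(timestamp_protocol -> report_badge)) and O(timestamp_protocol) yields O(report_badge).
Premise 10, O(inspect_complaint -> ~report_badge), contraposes to O(report_badge -> ~inspect_complaint); with O(report_badge) we get O(~inspect_complaint).
The contrapositive of premise 4 (O(issue_refund -> inspect_complaint)) is O(~inspect_complaint -> ~issue_refund), and O(~inspect_complaint) is already established, so O(~issue_refund).
Premise 12 is O(~issue_refund -> audit_prescription); since O(~issue_refund), deontic closure gives O(audit_prescription).
Premise 3 is O(audit_prescription -> post_bond); since O(audit_prescription), deontic closure gives O(post_bond).
Yet premise 5 states O(~post_bond).
We now have both O(post_bond) and O(~post_bond) — post_bond is simultaneously obligatory and forbidden, violating the D-axiom.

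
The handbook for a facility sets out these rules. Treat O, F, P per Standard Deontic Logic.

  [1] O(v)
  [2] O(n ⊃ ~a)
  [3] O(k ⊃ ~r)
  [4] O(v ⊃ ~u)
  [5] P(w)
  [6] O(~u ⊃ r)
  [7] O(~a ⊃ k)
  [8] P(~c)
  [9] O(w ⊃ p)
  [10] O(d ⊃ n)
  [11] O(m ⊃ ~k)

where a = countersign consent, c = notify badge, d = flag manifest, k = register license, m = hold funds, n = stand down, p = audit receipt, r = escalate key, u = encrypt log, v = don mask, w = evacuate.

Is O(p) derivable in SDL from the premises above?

Premise 9 is O(w ⊃ p), but O(w) is not derivable from the premises (the permission P(w) asserts only ~O(~w), not O(w)), so it does not yield O(p).
No other premise forces O(p). An ideal world satisfying every premise can still have p false, so O(p) is not derivable.

No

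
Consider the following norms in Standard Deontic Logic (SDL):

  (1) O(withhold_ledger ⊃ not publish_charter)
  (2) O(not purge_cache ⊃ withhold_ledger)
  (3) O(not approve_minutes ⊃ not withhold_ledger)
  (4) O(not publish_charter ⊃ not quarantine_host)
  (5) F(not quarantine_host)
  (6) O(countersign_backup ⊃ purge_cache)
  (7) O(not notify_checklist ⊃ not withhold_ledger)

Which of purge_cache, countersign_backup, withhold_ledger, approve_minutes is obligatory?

purge_cache

Premise 5, F(not quarantine_host), is equivalent to O(quarantine_host).
Premise 4, O(not publish_charter ⊃ not quarantine_host), contraposes to O(quarantine_host ⊃ publish_charter); with O(quarantine_host) we get O(publish_charter).
Premise 1, O(withhold_ledger ⊃ not publish_charter), contraposes to O(publish_charter ⊃ not withhold_ledger); with O(publish_charter) we get O(not withhold_ledger).
Premise 2, O(not purge_cache ⊃ withhold_ledger), contraposes to O(not withhold_ledger ⊃ purge_cache); with O(not withhold_ledger) we get O(purge_cache).
So O(purge_cache) holds — purge_cache is obligatory. None of the other listed options is made obligatory by any chain of premises.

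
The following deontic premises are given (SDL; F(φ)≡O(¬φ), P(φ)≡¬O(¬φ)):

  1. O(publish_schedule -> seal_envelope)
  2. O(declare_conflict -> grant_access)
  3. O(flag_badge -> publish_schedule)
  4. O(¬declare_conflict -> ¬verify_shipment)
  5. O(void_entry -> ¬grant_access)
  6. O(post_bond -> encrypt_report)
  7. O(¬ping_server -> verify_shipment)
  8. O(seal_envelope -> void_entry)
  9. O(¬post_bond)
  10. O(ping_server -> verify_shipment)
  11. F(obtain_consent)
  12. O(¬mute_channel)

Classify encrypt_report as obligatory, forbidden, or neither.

Premise 6 is O(post_bond -> encrypt_report), but O(post_bond) is not derivable from the premises, so it does not yield O(encrypt_report).
No premise or chain of K-axiom applications forces O(encrypt_report), and none forces O(¬encrypt_report). So encrypt_report is neither obligatory nor forbidden under these norms.

Neither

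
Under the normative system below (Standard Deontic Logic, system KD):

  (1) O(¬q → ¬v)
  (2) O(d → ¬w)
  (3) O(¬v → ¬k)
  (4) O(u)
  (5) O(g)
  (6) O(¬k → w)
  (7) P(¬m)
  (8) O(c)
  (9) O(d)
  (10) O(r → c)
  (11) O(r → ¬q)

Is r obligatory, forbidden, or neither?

From premise 9 we have O(d).
Applying K to premise 2 (O(d → ¬w)) and O(d) yields O(¬w).
The contrapositive of premise 6 (O(¬k → w)) is O(¬w → k), and O(¬w) is already established, so O(k).
Premise 3 is O(¬v → ¬k); contrapositively O(k → v). Since O(k) holds, K gives O(v).
Premise 1 is O(¬q → ¬v); contrapositively O(v → q). Since O(v) holds, K gives O(q).
Premise 11, O(r → ¬q), contraposes to O(q → ¬r); with O(q) we get O(¬r).
Premises 4, 5, 7, 8, 10 do not contribute to this derivation.
Thus O(¬r), which is F(r): r is forbidden.

Forbidden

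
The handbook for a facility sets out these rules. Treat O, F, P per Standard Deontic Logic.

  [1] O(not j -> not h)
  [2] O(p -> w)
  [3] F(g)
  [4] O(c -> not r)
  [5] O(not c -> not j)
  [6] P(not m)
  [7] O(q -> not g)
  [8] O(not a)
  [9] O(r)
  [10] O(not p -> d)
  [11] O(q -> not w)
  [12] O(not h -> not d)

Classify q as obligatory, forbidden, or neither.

Forbidden

Premise 9 states O(r) outright.
Premise 4, O(c -> not r), contraposes to O(r -> not c); with O(r) we get O(not c).
Premise 5 is O(not c -> not j); since O(not c), deontic closure gives O(not j).
With premise 1, O(not j -> not h), the K-axiom yields O(not h).
From O(not h) and premise 12, O(not h -> not d), we obtain O(not d).
The contrapositive of premise 10 (O(not p -> d)) is O(not d -> p), and O(not d) is already established, so O(p).
With premise 2, O(p -> w), the K-axiom yields O(w).
The contrapositive of premise 11 (O(q -> not w)) is O(w -> not q), and O(w) is already established, so O(not q).
Premises 3, 6, 7, 8 do not contribute to this derivation.
Thus O(not q), which is F(q): q is forbidden.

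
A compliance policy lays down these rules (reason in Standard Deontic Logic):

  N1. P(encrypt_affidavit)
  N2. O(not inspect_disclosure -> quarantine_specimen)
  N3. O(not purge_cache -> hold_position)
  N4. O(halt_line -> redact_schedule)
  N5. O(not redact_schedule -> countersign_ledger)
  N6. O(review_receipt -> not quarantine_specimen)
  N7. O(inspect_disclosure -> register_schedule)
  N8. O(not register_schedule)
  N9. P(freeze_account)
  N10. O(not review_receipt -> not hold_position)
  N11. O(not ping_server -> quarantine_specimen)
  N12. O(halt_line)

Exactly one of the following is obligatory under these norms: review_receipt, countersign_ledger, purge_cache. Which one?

purge_cache

Premise 8 gives O(not register_schedule).
Premise 7 is O(inspect_disclosure -> register_schedule); contrapositively O(not register_schedule -> not inspect_disclosure). Since O(not register_schedule) holds, K gives O(not inspect_disclosure).
With premise 2, O(not inspect_disclosure -> quarantine_specimen), the K-axiom yields O(quarantine_specimen).
The contrapositive of premise 6 (O(review_receipt -> not quarantine_specimen)) is O(quarantine_specimen -> not review_receipt), and O(quarantine_specimen) is already established, so O(not review_receipt).
Applying K to premise 10 (O(not review_receipt -> not hold_position)) and O(not review_receipt) yields O(not hold_position).
Premise 3 is O(not purge_cache -> hold_position); contrapositively O(not hold_position -> purge_cache). Since O(not hold_position) holds, K gives O(purge_cache).
So O(purge_cache) holds — purge_cache is obligatory. None of the other listed options is made obligatory by any chain of premises.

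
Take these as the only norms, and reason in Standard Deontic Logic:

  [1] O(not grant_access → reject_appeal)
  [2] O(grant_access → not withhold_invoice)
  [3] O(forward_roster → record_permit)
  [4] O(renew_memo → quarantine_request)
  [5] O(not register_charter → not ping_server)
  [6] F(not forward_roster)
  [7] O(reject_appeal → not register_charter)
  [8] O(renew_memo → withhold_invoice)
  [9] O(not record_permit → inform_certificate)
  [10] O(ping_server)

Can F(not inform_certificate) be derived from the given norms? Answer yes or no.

No

Premise 9 is O(not record_permit → inform_certificate), but O(not record_permit) is not derivable from the premises, so it does not yield O(inform_certificate).
No other premise forces O(inform_certificate). An ideal world satisfying every premise can still have not inform_certificate true, so F(not inform_certificate) is not derivable.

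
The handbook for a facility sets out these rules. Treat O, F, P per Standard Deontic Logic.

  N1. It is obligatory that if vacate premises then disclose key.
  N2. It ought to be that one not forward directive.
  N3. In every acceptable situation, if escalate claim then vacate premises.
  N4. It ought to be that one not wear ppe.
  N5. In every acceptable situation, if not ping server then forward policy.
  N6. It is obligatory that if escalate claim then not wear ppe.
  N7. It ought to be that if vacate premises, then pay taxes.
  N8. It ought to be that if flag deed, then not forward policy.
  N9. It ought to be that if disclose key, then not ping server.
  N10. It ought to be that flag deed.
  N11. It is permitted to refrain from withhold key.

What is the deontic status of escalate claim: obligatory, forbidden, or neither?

Forbidden

Premise 10 states O(flag_deed) outright.
Applying K to premise 8 (O(flag_deed → ¬forward_policy)) and O(flag_deed) yields O(¬forward_policy).
Premise 5 is O(¬ping_server → forward_policy); contrapositively O(¬forward_policy → ping_server). Since O(¬forward_policy) holds, K gives O(ping_server).
Premise 9 is O(disclose_key → ¬ping_server); contrapositively O(ping_server → ¬disclose_key). Since O(ping_server) holds, K gives O(¬disclose_key).
The contrapositive of premise 1 (O(vacate_premises → disclose_key)) is O(¬disclose_key → ¬vacate_premises), and O(¬disclose_key) is already established, so O(¬vacate_premises).
Premise 3, O(escalate_claim → vacate_premises), contraposes to O(¬vacate_premises → ¬escalate_claim); with O(¬vacate_premises) we get O(¬escalate_claim).
Premises 2, 4, 6, 7, 11 do not contribute to this derivation.
Thus O(¬escalate_claim), which is F(escalate_claim): escalate_claim is forbidden.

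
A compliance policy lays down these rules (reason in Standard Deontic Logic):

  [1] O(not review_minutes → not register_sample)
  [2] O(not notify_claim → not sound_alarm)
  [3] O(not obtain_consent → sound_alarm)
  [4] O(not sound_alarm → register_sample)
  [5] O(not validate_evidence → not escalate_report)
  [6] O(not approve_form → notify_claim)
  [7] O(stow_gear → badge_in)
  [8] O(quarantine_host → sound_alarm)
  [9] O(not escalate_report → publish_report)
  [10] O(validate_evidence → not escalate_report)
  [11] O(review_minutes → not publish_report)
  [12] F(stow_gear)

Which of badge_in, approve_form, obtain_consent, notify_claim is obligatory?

notify_claim

Premises 10 and 5 cover both cases: O(validate_evidence → not escalate_report) and O(not validate_evidence → not escalate_report). Since validate_evidence ∨ not validate_evidence is a tautology, O(not escalate_report) follows.
Applying K to premise 9 (O(not escalate_report → publish_report)) and O(not escalate_report) yields O(publish_report).
Premise 11, O(review_minutes → not publish_report), contraposes to O(publish_report → not review_minutes); with O(publish_report) we get O(not review_minutes).
From O(not review_minutes) and premise 1, O(not review_minutes → not register_sample), we obtain O(not register_sample).
Premise 4, O(not sound_alarm → register_sample), contraposes to O(not register_sample → sound_alarm); with O(not register_sample) we get O(sound_alarm).
Premise 2 is O(not notify_claim → not sound_alarm); contrapositively O(sound_alarm → notify_claim). Since O(sound_alarm) holds, K gives O(notify_claim).
So O(notify_claim) holds — notify_claim is obligatory. None of the other listed options is made obligatory by any chain of premises.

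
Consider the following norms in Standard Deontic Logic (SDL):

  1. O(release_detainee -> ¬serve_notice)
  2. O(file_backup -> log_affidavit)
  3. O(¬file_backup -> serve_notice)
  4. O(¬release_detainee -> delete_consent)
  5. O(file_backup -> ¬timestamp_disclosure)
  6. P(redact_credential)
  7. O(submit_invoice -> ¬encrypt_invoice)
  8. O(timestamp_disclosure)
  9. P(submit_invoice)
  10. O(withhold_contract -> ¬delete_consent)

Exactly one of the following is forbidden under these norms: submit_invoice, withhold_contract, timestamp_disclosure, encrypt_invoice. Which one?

Premise 8 gives O(timestamp_disclosure).
Premise 5, O(file_backup -> ¬timestamp_disclosure), contraposes to O(timestamp_disclosure -> ¬file_backup); with O(timestamp_disclosure) we get O(¬file_backup).
With premise 3, O(¬file_backup -> serve_notice), the K-axiom yields O(serve_notice).
Premise 1, O(release_detainee -> ¬serve_notice), contraposes to O(serve_notice -> ¬release_detainee); with O(serve_notice) we get O(¬release_detainee).
From O(¬release_detainee) and premise 4, O(¬release_detainee -> delete_consent), we obtain O(delete_consent).
Premise 10, O(withhold_contract -> ¬delete_consent), contraposes to O(delete_consent -> ¬withhold_contract); with O(delete_consent) we get O(¬withhold_contract).
So O(¬withhold_contract) holds, i.e. withhold_contract is forbidden. None of the other listed options is forbidden under the premises.

withhold_contract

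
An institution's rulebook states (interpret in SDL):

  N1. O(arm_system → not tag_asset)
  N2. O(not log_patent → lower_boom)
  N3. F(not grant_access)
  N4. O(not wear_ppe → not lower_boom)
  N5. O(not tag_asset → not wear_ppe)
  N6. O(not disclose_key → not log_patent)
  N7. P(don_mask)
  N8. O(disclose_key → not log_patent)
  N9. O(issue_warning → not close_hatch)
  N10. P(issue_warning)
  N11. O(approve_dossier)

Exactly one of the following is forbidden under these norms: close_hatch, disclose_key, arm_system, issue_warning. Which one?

arm_system

Premises 6 and 8 cover both cases: O(not disclose_key → not log_patent) and O(disclose_key → not log_patent). Since not disclose_key ∨ disclose_key is a tautology, O(not log_patent) follows.
Applying K to premise 2 (O(not log_patent → lower_boom)) and O(not log_patent) yields O(lower_boom).
Premise 4 is O(not wear_ppe → not lower_boom); contrapositively O(lower_boom → wear_ppe). Since O(lower_boom) holds, K gives O(wear_ppe).
Premise 5 is O(not tag_asset → not wear_ppe); contrapositively O(wear_ppe → tag_asset). Since O(wear_ppe) holds, K gives O(tag_asset).
Premise 1, O(arm_system → not tag_asset), contraposes to O(tag_asset → not arm_system); with O(tag_asset) we get O(not arm_system).
So O(not arm_system) holds, i.e. arm_system is forbidden. None of the other listed options is forbidden under the premises.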